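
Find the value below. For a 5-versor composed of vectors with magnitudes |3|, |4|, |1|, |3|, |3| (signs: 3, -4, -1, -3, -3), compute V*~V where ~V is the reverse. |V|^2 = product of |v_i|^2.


Each vector v_i has |v_i|^2 = s_i^2
Squared scales: 3^2 = 9, (-4)^2 = 16, (-1)^2 = 1, (-3)^2 = 9, (-3)^2 = 9
|V|^2 = 9 * 16 * 1 * 9 * 9
= 11664


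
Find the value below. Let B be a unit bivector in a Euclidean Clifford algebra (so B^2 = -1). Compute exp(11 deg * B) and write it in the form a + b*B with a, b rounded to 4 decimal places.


For a unit bivector B with B^2 = -1, the exponential series gives
e^(theta*B) = cos(theta) + sin(theta)*B (the GA analogue of Euler's formula).
theta = 11 degrees = 0.191986 rad
cos(11 deg) = 0.9816
sin(11 deg) = 0.1908
exp(theta*B) = 0.9816 + 0.1908*B


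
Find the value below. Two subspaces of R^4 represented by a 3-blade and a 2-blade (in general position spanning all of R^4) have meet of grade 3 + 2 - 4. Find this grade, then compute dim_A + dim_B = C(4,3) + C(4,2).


Meet grade = grade(A) + grade(B) - n
= 3 + 2 - 4 = 1
C(4,3) = 4
C(4,2) = 6
dim_A + dim_B = 4 + 6 = 10


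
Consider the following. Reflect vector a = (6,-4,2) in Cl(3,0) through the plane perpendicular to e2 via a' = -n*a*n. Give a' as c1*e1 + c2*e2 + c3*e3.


Reflection formula: a' = -n*a*n, with n = e2 (unit vector, n^2 = 1).
For reflection through hyperplane perp to e2:
The component along e2 flips sign, others stay.
a = (6, -4, 2)
a' = (6, 4, 2)
a' = 6*e1 + 4*e2 + 2*e3


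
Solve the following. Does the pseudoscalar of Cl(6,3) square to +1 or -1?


The pseudoscalar I = e1...e_n (product of all n generators) of Cl(p,q) satisfies I^2 = (-1)^(q + n(n-1)/2).
p = 6, q = 3, n = p + q = 9
n(n-1)/2 = 9 * 8 / 2 = 36
Exponent = q + n(n-1)/2 = 3 + 36 = 39
I^2 = (-1)^39 = -1


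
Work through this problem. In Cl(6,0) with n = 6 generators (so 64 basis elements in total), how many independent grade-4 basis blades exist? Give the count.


Number of grade-k basis blades in Cl(p,q) with n = p + q is C(n, k).
n = 6 + 0 = 6
C(6, 4) = 6! / (4! * 2!)
= 720 / (24 * 2)
= 15


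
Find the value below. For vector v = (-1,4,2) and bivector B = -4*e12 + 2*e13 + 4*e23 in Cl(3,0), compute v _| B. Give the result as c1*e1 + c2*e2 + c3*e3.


Left contraction v _| B = <vB>_1 (grade-1 part of the geometric product vB).
Using e1_|e12 = e2, e2_|e12 = -e1, e1_|e13 = e3, e3_|e13 = -e1, e2_|e23 = e3, e3_|e23 = -e2:
e1 coeff: -v2*b12 - v3*b13 = -(4)*(-4) - (2)*(2) = 12
e2 coeff: v1*b12 - v3*b23 = (-1)*(-4) - (2)*(4) = -4
e3 coeff: v1*b13 + v2*b23 = (-1)*(2) + (4)*(4) = 14
v _| B = 12*e1 - 4*e2 + 14*e3


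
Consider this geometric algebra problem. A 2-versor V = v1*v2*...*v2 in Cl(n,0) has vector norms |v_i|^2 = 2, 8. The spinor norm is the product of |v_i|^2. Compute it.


Spinor norm N(V) = |v1|^2 * |v2|^2 * ... * |v2|^2
= 2 * 8
Running product: 2, 16
N(V) = 16


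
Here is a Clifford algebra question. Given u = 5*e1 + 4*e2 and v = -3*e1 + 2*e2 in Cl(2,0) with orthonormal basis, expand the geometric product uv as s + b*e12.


Expand: (5*e1 + 4*e2)(-3*e1 + 2*e2)
= 5*(-3)*e1e1 + 5*2*e1e2 + 4*(-3)*e2e1 + 4*2*e2e2
Using e1^2 = e2^2 = 1, e2e1 = -e1e2:
Scalar part s = 5*(-3) + 4*2 = -15 + 8 = -7
Bivector part b = 5*2 - 4*(-3) = 10 - (-12) = 22
uv = -7 + 22*e12


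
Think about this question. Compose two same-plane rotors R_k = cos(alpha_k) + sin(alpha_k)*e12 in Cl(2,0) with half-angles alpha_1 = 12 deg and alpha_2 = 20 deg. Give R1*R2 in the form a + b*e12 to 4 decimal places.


Same-plane rotors commute and their half-angles add:
R1*R2 = cos(a1 + a2) + sin(a1 + a2)*e12.
a1 + a2 = 12 + 20 = 32 deg
cos(32 deg) = 0.8480
sin(32 deg) = 0.5299
R1*R2 = 0.8480 + 0.5299*e12


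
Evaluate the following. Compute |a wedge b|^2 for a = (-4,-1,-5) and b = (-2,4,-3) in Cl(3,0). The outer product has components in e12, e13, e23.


a wedge b = (a1*b2 - a2*b1)*e12 + (a1*b3 - a3*b1)*e13 + (a2*b3 - a3*b2)*e23
e12 coeff: (-4)*4 - (-1)*(-2) = -16 - 2 = -18
e13 coeff: (-4)*(-3) - (-5)*(-2) = 12 - 10 = 2
e23 coeff: (-1)*(-3) - (-5)*4 = 3 - (-20) = 23
|a wedge b|^2 = (-18)^2 + 2^2 + 23^2
= 324 + 4 + 529
= 857


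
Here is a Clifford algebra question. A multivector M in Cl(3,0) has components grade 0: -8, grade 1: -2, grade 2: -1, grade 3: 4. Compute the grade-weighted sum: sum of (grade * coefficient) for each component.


Grade-weighted sum = sum of grade_k * coefficient_k
0*(-8) = 0
1*(-2) = -2
2*(-1) = -2
3*4 = 12
Total = 0 + (-2) + (-2) + 12 = 8


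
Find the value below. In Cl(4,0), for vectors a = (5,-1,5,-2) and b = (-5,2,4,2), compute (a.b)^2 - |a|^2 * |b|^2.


a . b = 5*(-5) + (-1)*2 + 5*4 + (-2)*2
= -25 + (-2) + 20 + (-4) = -11
|a|^2 = 5^2 + (-1)^2 + 5^2 + (-2)^2 = 55
|b|^2 = (-5)^2 + 2^2 + 4^2 + 2^2 = 49
(a.b)^2 = (-11)^2 = 121
|a|^2 * |b|^2 = 55 * 49 = 2695
Result = 121 - 2695 = -2574


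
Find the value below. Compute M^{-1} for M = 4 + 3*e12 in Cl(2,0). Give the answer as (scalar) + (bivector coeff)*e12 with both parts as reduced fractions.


M = 4 + 3*e12, where e12^2 = -1.
Since M commutes with its reverse ~M = a - b*e12, M * ~M = a^2 - b^2*e12^2 = a^2 + b^2.
So M^{-1} = ~M / (a^2 + b^2) = (a - b*e12)/(a^2 + b^2).
a^2 + b^2 = 16 + 9 = 25
Scalar part = 4/25 = 4/25
Bivector coeff = -3/25 = -3/25
M^{-1} = 4/25 - 3/25*e12


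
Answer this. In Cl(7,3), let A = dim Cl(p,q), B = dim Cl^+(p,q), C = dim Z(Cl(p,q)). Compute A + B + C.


n = 7 + 3 = 10
Total dim = 2^10 = 1024
Even subalgebra dim = 2^9 = 512
n is even, so center dim = 1
Sum = 1024 + 512 + 1 = 1537


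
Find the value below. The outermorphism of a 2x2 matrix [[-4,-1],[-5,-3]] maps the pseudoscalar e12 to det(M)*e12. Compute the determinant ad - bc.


The outermorphism of a linear map f sends e1^e2 to f(e1)^f(e2).
f(e1) = -4*e1 - 5*e2
f(e2) = -1*e1 - 3*e2
f(e1) ^ f(e2) = (-4*e1 - 5*e2) ^ (-1*e1 - 3*e2)
= (-4)*(-3)*e12 + (-5)*(-1)*e21
= (12 - 5)*e12
= 7*e12
Coefficient = 7


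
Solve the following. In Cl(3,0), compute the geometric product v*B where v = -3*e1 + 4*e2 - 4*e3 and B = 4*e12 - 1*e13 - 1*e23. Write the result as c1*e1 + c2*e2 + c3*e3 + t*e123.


vB has grade-1 (vector) and grade-3 (trivector) parts: vB = (v _| B) + (v ^ B).
Vector part <vB>_1:
  e1: -v2*b12 - v3*b13 = -(4)*(4) - (-4)*(-1) = -20
  e2: v1*b12 - v3*b23 = (-3)*(4) - (-4)*(-1) = -16
  e3: v1*b13 + v2*b23 = (-3)*(-1) + (4)*(-1) = -1
Trivector part <vB>_3:
  e123: v1*b23 - v2*b13 + v3*b12 = (-3)*(-1) - (4)*(-1) + (-4)*(4) = -9
vB = -20*e1 - 16*e2 - 1*e3 - 9*e123


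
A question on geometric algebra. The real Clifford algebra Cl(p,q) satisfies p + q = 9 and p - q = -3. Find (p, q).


We need p + q = 9 and p - q = -3.
Adding: 2p = 9 + (-3) = 6, so p = 3.
Then q = 9 - 3 = 6.
(p, q) = (3, 6)


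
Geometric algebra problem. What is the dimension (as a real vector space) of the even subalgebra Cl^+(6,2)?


Even subalgebra dimension = 2^(n-1)
n = 6 + 2 = 8
2^(8 - 1) = 2^7 = 128
Verification: sum of C(8,k) for even k = 1 + 28 + 70 + 28 + 1 = 128
Result = 128


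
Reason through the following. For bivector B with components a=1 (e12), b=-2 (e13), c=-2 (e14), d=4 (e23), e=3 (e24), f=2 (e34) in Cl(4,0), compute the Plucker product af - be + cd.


Plucker relation: af - be + cd
a*f = 1*2 = 2
b*e = (-2)*3 = -6
c*d = (-2)*4 = -8
af - be + cd = 2 - (-6) + (-8)
= 0


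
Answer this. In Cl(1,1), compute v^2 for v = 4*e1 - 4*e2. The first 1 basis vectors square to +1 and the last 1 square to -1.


v^2 = sum of c_i^2 * e_i^2
Positive signature terms (e_i^2 = +1): 4^2 = 16
Negative signature terms (e_j^2 = -1): (-4)^2 = 16
v^2 = 16 - 16 = 0


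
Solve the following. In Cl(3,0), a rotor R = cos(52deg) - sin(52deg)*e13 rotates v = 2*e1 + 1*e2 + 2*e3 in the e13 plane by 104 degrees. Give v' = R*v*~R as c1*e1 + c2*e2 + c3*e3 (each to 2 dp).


Rotor R = cos(52deg) - sin(52deg)*e13
Rotation angle theta = 2 * 52 = 104 degrees in the e13 plane (e1 -> e3).
The component perpendicular to the plane (e2) is invariant: v'_2 = v2 = 1.00
cos(104deg) = -0.2419, sin(104deg) = 0.9703
v'_1 = v1*cos(theta) - v3*sin(theta) = 2*(-0.2419) - 2*0.9703 = -2.42
v'_3 = v1*sin(theta) + v3*cos(theta) = 2*0.9703 + 2*(-0.2419) = 1.46
v' = -2.42*e1 + 1.00*e2 + 1.46*e3


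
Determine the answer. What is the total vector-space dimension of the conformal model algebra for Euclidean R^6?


The conformal model of R^6 uses Cl(7,1): the 6 Euclidean generators plus two extra orthogonal generators e+ (e+^2 = +1) and e- (e-^2 = -1), from which the null vectors e0, einf are built.
Number of generators m = 6 + 2 = 8.
dim Cl(p,q) = 2^m = 2^8 = 256


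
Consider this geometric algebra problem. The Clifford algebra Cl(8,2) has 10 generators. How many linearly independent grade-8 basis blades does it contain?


Number of grade-k basis blades in Cl(p,q) with n = p + q is C(n, k).
n = 8 + 2 = 10
C(10, 8) = 10! / (8! * 2!)
= 3628800 / (40320 * 2)
= 45


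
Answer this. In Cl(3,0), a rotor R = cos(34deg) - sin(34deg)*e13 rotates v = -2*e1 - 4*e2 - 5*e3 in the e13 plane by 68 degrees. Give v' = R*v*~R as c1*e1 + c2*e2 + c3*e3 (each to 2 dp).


Rotor R = cos(34deg) - sin(34deg)*e13
Rotation angle theta = 2 * 34 = 68 degrees in the e13 plane (e1 -> e3).
The component perpendicular to the plane (e2) is invariant: v'_2 = v2 = -4.00
cos(68deg) = 0.3746, sin(68deg) = 0.9272
v'_1 = v1*cos(theta) - v3*sin(theta) = -2*0.3746 - (-5)*0.9272 = 3.89
v'_3 = v1*sin(theta) + v3*cos(theta) = -2*0.9272 + (-5)*0.3746 = -3.73
v' = 3.89*e1 - 4.00*e2 - 3.73*e3


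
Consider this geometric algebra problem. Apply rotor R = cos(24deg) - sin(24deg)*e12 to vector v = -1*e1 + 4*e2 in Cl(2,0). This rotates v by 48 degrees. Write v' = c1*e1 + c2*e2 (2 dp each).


Rotor R = cos(24deg) - sin(24deg)*e12
Rotation angle theta = 2 * 24 = 48 degrees
v' = R*v*~R rotates v by theta.
cos(48deg) = 0.6691, sin(48deg) = 0.7431
v'_1 = -1*cos(48deg) - 4*sin(48deg)
= -1*0.6691 - 4*0.7431
= -3.64
v'_2 = -1*sin(48deg) + 4*cos(48deg)
= -1*0.7431 + 4*0.6691
= 1.93
v' = -3.64*e1 + 1.93*e2


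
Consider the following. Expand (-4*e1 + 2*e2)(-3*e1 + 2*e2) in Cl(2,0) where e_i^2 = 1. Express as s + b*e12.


Expand: (-4*e1 + 2*e2)(-3*e1 + 2*e2)
= (-4)*(-3)*e1e1 + (-4)*2*e1e2 + 2*(-3)*e2e1 + 2*2*e2e2
Using e1^2 = e2^2 = 1, e2e1 = -e1e2:
Scalar part s = (-4)*(-3) + 2*2 = 12 + 4 = 16
Bivector part b = (-4)*2 - 2*(-3) = -8 - (-6) = -2
uv = 16 - 2*e12


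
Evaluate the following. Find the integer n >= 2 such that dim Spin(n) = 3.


dim Spin(n) = dim so(n) = n(n-1)/2.
Solve n(n-1)/2 = 3, i.e. n^2 - n - 6 = 0.
Discriminant = 1 + 8*3 = 25
n = (1 + sqrt(25))/2 = (1 + 5)/2 = 3


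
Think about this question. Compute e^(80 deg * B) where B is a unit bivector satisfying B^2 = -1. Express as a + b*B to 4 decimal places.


For a unit bivector B with B^2 = -1, the exponential series gives
e^(theta*B) = cos(theta) + sin(theta)*B (the GA analogue of Euler's formula).
theta = 80 degrees = 1.396263 rad
cos(80 deg) = 0.1736
sin(80 deg) = 0.9848
exp(theta*B) = 0.1736 + 0.9848*B


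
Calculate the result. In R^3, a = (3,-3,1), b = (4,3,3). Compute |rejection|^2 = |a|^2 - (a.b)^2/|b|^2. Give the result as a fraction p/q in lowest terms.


|a|^2 = 3^2 + (-3)^2 + 1^2 = 19
|b|^2 = 4^2 + 3^2 + 3^2 = 34
a . b = 3*4 + (-3)*3 + 1*3 = 6
(a.b)^2 = 6^2 = 36
|rej|^2 = 19 - 36/34
= (646 - 36)/34
= 610/34
In lowest terms: 305/17


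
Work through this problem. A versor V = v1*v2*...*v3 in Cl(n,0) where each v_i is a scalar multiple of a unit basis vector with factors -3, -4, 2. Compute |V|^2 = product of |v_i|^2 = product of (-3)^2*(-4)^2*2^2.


Each vector v_i has |v_i|^2 = s_i^2
Squared scales: (-3)^2 = 9, (-4)^2 = 16, 2^2 = 4
|V|^2 = 9 * 16 * 4
= 576


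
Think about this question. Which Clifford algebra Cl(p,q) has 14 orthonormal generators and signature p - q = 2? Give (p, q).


We need p + q = 14 and p - q = 2.
Adding: 2p = 14 + 2 = 16, so p = 8.
Then q = 14 - 8 = 6.
(p, q) = (8, 6)


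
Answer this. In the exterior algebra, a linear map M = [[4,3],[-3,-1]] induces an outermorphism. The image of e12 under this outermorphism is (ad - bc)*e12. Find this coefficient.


The outermorphism of a linear map f sends e1^e2 to f(e1)^f(e2).
f(e1) = 4*e1 - 3*e2
f(e2) = 3*e1 - 1*e2
f(e1) ^ f(e2) = (4*e1 - 3*e2) ^ (3*e1 - 1*e2)
= 4*(-1)*e12 + (-3)*3*e21
= (-4 - (-9))*e12
= 5*e12
Coefficient = 5


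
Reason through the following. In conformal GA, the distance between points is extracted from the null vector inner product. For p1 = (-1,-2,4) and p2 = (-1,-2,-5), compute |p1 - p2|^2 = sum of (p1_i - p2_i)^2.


p1 - p2 = (0, 0, 9)
|p1 - p2|^2 = 0^2 + 0^2 + 9^2
= 0 + 0 + 81
= 81


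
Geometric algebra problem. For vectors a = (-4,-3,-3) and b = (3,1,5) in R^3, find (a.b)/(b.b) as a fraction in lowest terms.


Projection coefficient = (a . b) / (b . b)
a . b = (-4)*3 + (-3)*1 + (-3)*5
= -12 + (-3) + (-15) = -30
b . b = 3^2 + 1^2 + 5^2
= 9 + 1 + 25 = 35
Coefficient = -30/35
In lowest terms: -6/7


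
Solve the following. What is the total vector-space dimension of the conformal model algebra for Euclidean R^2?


The conformal model of R^2 uses Cl(3,1): the 2 Euclidean generators plus two extra orthogonal generators e+ (e+^2 = +1) and e- (e-^2 = -1), from which the null vectors e0, einf are built.
Number of generators m = 2 + 2 = 4.
dim Cl(p,q) = 2^m = 2^4 = 16


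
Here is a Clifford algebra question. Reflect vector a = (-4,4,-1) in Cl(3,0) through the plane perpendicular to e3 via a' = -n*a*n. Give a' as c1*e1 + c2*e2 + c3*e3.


Reflection formula: a' = -n*a*n, with n = e3 (unit vector, n^2 = 1).
For reflection through hyperplane perp to e3:
The component along e3 flips sign, others stay.
a = (-4, 4, -1)
a' = (-4, 4, 1)
a' = -4*e1 + 4*e2 + 1*e3


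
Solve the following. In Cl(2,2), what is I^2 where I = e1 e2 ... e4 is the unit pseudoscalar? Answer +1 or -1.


The pseudoscalar I = e1...e_n (product of all n generators) of Cl(p,q) satisfies I^2 = (-1)^(q + n(n-1)/2).
p = 2, q = 2, n = p + q = 4
n(n-1)/2 = 4 * 3 / 2 = 6
Exponent = q + n(n-1)/2 = 2 + 6 = 8
I^2 = (-1)^8 = +1


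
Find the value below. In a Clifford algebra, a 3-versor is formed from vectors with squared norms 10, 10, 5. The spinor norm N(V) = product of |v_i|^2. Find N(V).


Spinor norm N(V) = |v1|^2 * |v2|^2 * ... * |v3|^2
= 10 * 10 * 5
Running product: 10, 100, 500
N(V) = 500


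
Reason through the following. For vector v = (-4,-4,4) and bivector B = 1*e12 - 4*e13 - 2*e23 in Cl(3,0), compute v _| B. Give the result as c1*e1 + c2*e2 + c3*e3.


Left contraction v _| B = <vB>_1 (grade-1 part of the geometric product vB).
Using e1_|e12 = e2, e2_|e12 = -e1, e1_|e13 = e3, e3_|e13 = -e1, e2_|e23 = e3, e3_|e23 = -e2:
e1 coeff: -v2*b12 - v3*b13 = -(-4)*(1) - (4)*(-4) = 20
e2 coeff: v1*b12 - v3*b23 = (-4)*(1) - (4)*(-2) = 4
e3 coeff: v1*b13 + v2*b23 = (-4)*(-4) + (-4)*(-2) = 24
v _| B = 20*e1 + 4*e2 + 24*e3


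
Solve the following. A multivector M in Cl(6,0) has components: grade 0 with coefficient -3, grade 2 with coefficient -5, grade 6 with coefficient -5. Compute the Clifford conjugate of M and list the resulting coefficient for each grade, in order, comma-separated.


Clifford conjugate sign for grade k: (-1)^(k(k+1)/2)
Grade 0: (-1)^(0*1/2) = (-1)^0 = 1, coeff -3 -> -3
Grade 2: (-1)^(2*3/2) = (-1)^3 = -1, coeff -5 -> 5
Grade 6: (-1)^(6*7/2) = (-1)^21 = -1, coeff -5 -> 5
Conjugated coefficients: -3, 5, 5


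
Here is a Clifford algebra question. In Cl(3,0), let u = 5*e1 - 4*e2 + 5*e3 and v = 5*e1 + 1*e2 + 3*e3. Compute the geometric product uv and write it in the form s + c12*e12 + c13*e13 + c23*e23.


In Cl(3,0): e_i^2 = 1, e_ie_j = -e_je_i for i != j.
Scalar part = u . v = 5*5 + (-4)*1 + 5*3
= 25 + (-4) + 15 = 36
e12 coeff = 5*1 - (-4)*5 = 5 - (-20) = 25
e13 coeff = 5*3 - 5*5 = 15 - 25 = -10
e23 coeff = (-4)*3 - 5*1 = -12 - 5 = -17
uv = 36 + 25*e12 - 10*e13 - 17*e23


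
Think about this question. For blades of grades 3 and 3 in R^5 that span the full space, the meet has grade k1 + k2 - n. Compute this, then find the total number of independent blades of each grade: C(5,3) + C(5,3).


Meet grade = grade(A) + grade(B) - n
= 3 + 3 - 5 = 1
C(5,3) = 10
C(5,3) = 10
dim_A + dim_B = 10 + 10 = 20


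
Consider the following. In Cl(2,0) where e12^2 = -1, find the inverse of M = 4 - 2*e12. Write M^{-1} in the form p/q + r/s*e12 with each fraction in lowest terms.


M = 4 - 2*e12, where e12^2 = -1.
Since M commutes with its reverse ~M = a - b*e12, M * ~M = a^2 - b^2*e12^2 = a^2 + b^2.
So M^{-1} = ~M / (a^2 + b^2) = (a - b*e12)/(a^2 + b^2).
a^2 + b^2 = 16 + 4 = 20
Scalar part = 4/20 = 1/5
Bivector coeff = 2/20 = 1/10
M^{-1} = 1/5 + 1/10*e12


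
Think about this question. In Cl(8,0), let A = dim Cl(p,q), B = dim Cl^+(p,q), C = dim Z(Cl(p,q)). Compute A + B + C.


n = 8 + 0 = 8
Total dim = 2^8 = 256
Even subalgebra dim = 2^7 = 128
n is even, so center dim = 1
Sum = 256 + 128 + 1 = 385


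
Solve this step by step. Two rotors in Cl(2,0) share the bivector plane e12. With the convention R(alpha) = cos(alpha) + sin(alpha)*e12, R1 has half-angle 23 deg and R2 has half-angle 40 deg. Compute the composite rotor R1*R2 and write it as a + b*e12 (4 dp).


Same-plane rotors commute and their half-angles add:
R1*R2 = cos(a1 + a2) + sin(a1 + a2)*e12.
a1 + a2 = 23 + 40 = 63 deg
cos(63 deg) = 0.4540
sin(63 deg) = 0.8910
R1*R2 = 0.4540 + 0.8910*e12


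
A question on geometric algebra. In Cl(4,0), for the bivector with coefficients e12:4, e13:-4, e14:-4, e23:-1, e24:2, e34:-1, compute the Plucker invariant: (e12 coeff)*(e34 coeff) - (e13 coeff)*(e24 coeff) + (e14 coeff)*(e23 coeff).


Plucker relation: af - be + cd
a*f = 4*(-1) = -4
b*e = (-4)*2 = -8
c*d = (-4)*(-1) = 4
af - be + cd = -4 - (-8) + 4
= 8


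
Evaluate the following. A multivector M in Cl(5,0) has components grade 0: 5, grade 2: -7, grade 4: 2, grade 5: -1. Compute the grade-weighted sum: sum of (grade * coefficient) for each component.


Grade-weighted sum = sum of grade_k * coefficient_k
0*5 = 0
2*(-7) = -14
4*2 = 8
5*(-1) = -5
Total = 0 + (-14) + 8 + (-5) = -11


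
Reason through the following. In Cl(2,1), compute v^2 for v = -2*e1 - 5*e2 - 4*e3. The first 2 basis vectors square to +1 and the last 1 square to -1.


v^2 = sum of c_i^2 * e_i^2
Positive signature terms (e_i^2 = +1): (-2)^2 + (-5)^2 = 29
Negative signature terms (e_j^2 = -1): (-4)^2 = 16
v^2 = 29 - 16 = 13


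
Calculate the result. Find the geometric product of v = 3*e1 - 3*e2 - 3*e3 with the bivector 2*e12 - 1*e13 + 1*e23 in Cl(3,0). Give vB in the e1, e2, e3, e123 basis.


vB has grade-1 (vector) and grade-3 (trivector) parts: vB = (v _| B) + (v ^ B).
Vector part <vB>_1:
  e1: -v2*b12 - v3*b13 = -(-3)*(2) - (-3)*(-1) = 3
  e2: v1*b12 - v3*b23 = (3)*(2) - (-3)*(1) = 9
  e3: v1*b13 + v2*b23 = (3)*(-1) + (-3)*(1) = -6
Trivector part <vB>_3:
  e123: v1*b23 - v2*b13 + v3*b12 = (3)*(1) - (-3)*(-1) + (-3)*(2) = -6
vB = 3*e1 + 9*e2 - 6*e3 - 6*e123


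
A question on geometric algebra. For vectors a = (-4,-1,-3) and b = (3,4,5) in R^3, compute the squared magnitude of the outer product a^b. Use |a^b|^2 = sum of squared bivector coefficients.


a wedge b = (a1*b2 - a2*b1)*e12 + (a1*b3 - a3*b1)*e13 + (a2*b3 - a3*b2)*e23
e12 coeff: (-4)*4 - (-1)*3 = -16 - (-3) = -13
e13 coeff: (-4)*5 - (-3)*3 = -20 - (-9) = -11
e23 coeff: (-1)*5 - (-3)*4 = -5 - (-12) = 7
|a wedge b|^2 = (-13)^2 + (-11)^2 + 7^2
= 169 + 121 + 49
= 339


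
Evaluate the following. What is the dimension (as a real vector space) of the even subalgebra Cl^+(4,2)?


Even subalgebra dimension = 2^(n-1)
n = 4 + 2 = 6
2^(6 - 1) = 2^5 = 32
Verification: sum of C(6,k) for even k = 1 + 15 + 15 + 1 = 32
Result = 32


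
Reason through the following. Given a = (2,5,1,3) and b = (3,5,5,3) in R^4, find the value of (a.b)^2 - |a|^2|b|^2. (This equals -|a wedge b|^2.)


a . b = 2*3 + 5*5 + 1*5 + 3*3
= 6 + 25 + 5 + 9 = 45
|a|^2 = 2^2 + 5^2 + 1^2 + 3^2 = 39
|b|^2 = 3^2 + 5^2 + 5^2 + 3^2 = 68
(a.b)^2 = 45^2 = 2025
|a|^2 * |b|^2 = 39 * 68 = 2652
Result = 2025 - 2652 = -627


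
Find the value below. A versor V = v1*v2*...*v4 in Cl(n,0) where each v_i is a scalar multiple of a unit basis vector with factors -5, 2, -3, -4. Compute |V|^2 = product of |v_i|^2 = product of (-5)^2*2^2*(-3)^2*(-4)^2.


Each vector v_i has |v_i|^2 = s_i^2
Squared scales: (-5)^2 = 25, 2^2 = 4, (-3)^2 = 9, (-4)^2 = 16
|V|^2 = 25 * 4 * 9 * 16
= 14400


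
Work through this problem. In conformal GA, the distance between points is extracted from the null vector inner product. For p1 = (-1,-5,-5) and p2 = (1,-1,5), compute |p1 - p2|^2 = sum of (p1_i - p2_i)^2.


p1 - p2 = (-2, -4, -10)
|p1 - p2|^2 = (-2)^2 + (-4)^2 + (-10)^2
= 4 + 16 + 100
= 120


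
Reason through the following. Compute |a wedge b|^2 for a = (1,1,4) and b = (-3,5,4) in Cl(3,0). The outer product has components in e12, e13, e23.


a wedge b = (a1*b2 - a2*b1)*e12 + (a1*b3 - a3*b1)*e13 + (a2*b3 - a3*b2)*e23
e12 coeff: 1*5 - 1*(-3) = 5 - (-3) = 8
e13 coeff: 1*4 - 4*(-3) = 4 - (-12) = 16
e23 coeff: 1*4 - 4*5 = 4 - 20 = -16
|a wedge b|^2 = 8^2 + 16^2 + (-16)^2
= 64 + 256 + 256
= 576


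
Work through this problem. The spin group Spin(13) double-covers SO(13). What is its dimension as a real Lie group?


Spin(n) double-covers SO(n); both have Lie algebra so(n) of dimension n(n-1)/2.
n = 13
n(n-1) = 13 * 12 = 156
dim Spin(13) = 156/2 = 78


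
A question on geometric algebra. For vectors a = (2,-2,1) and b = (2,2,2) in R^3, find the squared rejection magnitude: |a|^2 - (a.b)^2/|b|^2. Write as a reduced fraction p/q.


|a|^2 = 2^2 + (-2)^2 + 1^2 = 9
|b|^2 = 2^2 + 2^2 + 2^2 = 12
a . b = 2*2 + (-2)*2 + 1*2 = 2
(a.b)^2 = 2^2 = 4
|rej|^2 = 9 - 4/12
= (108 - 4)/12
= 104/12
In lowest terms: 26/3


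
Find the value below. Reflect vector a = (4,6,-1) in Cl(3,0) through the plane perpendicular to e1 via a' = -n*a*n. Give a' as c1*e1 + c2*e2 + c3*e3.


Reflection formula: a' = -n*a*n, with n = e1 (unit vector, n^2 = 1).
For reflection through hyperplane perp to e1:
The component along e1 flips sign, others stay.
a = (4, 6, -1)
a' = (-4, 6, -1)
a' = -4*e1 + 6*e2 - 1*e3


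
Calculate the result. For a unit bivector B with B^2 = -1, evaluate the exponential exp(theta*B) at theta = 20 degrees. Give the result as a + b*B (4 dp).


For a unit bivector B with B^2 = -1, the exponential series gives
e^(theta*B) = cos(theta) + sin(theta)*B (the GA analogue of Euler's formula).
theta = 20 degrees = 0.349066 rad
cos(20 deg) = 0.9397
sin(20 deg) = 0.3420
exp(theta*B) = 0.9397 + 0.3420*B


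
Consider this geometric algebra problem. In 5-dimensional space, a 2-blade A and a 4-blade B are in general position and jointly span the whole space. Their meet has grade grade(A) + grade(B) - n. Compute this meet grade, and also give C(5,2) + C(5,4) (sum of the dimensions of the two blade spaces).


Meet grade = grade(A) + grade(B) - n
= 2 + 4 - 5 = 1
C(5,2) = 10
C(5,4) = 5
dim_A + dim_B = 10 + 5 = 15


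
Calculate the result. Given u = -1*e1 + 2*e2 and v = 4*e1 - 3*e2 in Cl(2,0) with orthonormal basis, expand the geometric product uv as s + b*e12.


Expand: (-1*e1 + 2*e2)(4*e1 - 3*e2)
= (-1)*4*e1e1 + (-1)*(-3)*e1e2 + 2*4*e2e1 + 2*(-3)*e2e2
Using e1^2 = e2^2 = 1, e2e1 = -e1e2:
Scalar part s = (-1)*4 + 2*(-3) = -4 + (-6) = -10
Bivector part b = (-1)*(-3) - 2*4 = 3 - 8 = -5
uv = -10 - 5*e12


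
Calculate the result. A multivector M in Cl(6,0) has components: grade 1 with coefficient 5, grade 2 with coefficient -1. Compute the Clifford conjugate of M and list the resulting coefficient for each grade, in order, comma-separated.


Clifford conjugate sign for grade k: (-1)^(k(k+1)/2)
Grade 1: (-1)^(1*2/2) = (-1)^1 = -1, coeff 5 -> -5
Grade 2: (-1)^(2*3/2) = (-1)^3 = -1, coeff -1 -> 1
Conjugated coefficients: -5, 1


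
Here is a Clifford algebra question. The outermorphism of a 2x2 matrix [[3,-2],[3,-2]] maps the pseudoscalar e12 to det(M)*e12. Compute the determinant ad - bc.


The outermorphism of a linear map f sends e1^e2 to f(e1)^f(e2).
f(e1) = 3*e1 + 3*e2
f(e2) = -2*e1 - 2*e2
f(e1) ^ f(e2) = (3*e1 + 3*e2) ^ (-2*e1 - 2*e2)
= 3*(-2)*e12 + 3*(-2)*e21
= (-6 - (-6))*e12
= 0*e12
Coefficient = 0


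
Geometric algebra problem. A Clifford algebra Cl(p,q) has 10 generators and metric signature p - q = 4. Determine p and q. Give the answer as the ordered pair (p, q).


We need p + q = 10 and p - q = 4.
Adding: 2p = 10 + 4 = 14, so p = 7.
Then q = 10 - 7 = 3.
(p, q) = (7, 3)


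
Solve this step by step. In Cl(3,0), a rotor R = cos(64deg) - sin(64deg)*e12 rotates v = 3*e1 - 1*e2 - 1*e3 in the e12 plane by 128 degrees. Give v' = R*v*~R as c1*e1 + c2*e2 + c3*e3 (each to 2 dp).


Rotor R = cos(64deg) - sin(64deg)*e12
Rotation angle theta = 2 * 64 = 128 degrees in the e12 plane (e1 -> e2).
The component perpendicular to the plane (e3) is invariant: v'_3 = v3 = -1.00
cos(128deg) = -0.6157, sin(128deg) = 0.7880
v'_1 = v1*cos(theta) - v2*sin(theta) = 3*(-0.6157) - (-1)*0.7880 = -1.06
v'_2 = v1*sin(theta) + v2*cos(theta) = 3*0.7880 + (-1)*(-0.6157) = 2.98
v' = -1.06*e1 + 2.98*e2 - 1.00*e3


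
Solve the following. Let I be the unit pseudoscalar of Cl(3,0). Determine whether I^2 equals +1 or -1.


The pseudoscalar I = e1...e_n (product of all n generators) of Cl(p,q) satisfies I^2 = (-1)^(q + n(n-1)/2).
p = 3, q = 0, n = p + q = 3
n(n-1)/2 = 3 * 2 / 2 = 3
Exponent = q + n(n-1)/2 = 0 + 3 = 3
I^2 = (-1)^3 = -1


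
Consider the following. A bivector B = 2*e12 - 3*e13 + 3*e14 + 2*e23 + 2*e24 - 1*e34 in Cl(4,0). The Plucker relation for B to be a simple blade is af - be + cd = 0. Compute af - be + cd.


Plucker relation: af - be + cd
a*f = 2*(-1) = -2
b*e = (-3)*2 = -6
c*d = 3*2 = 6
af - be + cd = -2 - (-6) + 6
= 10


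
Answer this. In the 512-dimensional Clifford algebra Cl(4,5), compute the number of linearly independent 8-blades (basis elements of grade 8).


Number of grade-k basis blades in Cl(p,q) with n = p + q is C(n, k).
n = 4 + 5 = 9
C(9, 8) = 9! / (8! * 1!)
= 362880 / (40320 * 1)
= 9


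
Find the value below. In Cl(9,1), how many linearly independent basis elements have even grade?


Even subalgebra dimension = 2^(n-1)
n = 9 + 1 = 10
2^(10 - 1) = 2^9 = 512
Verification: sum of C(10,k) for even k = 1 + 45 + 210 + 210 + 45 + 1 = 512
Result = 512


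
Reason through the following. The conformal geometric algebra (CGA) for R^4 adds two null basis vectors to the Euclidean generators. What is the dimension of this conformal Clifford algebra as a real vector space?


The conformal model of R^4 uses Cl(5,1): the 4 Euclidean generators plus two extra orthogonal generators e+ (e+^2 = +1) and e- (e-^2 = -1), from which the null vectors e0, einf are built.
Number of generators m = 4 + 2 = 6.
dim Cl(p,q) = 2^m = 2^6 = 64


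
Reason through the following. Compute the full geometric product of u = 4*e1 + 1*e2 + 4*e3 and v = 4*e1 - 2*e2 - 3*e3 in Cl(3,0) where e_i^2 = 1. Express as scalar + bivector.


In Cl(3,0): e_i^2 = 1, e_ie_j = -e_je_i for i != j.
Scalar part = u . v = 4*4 + 1*(-2) + 4*(-3)
= 16 + (-2) + (-12) = 2
e12 coeff = 4*(-2) - 1*4 = -8 - 4 = -12
e13 coeff = 4*(-3) - 4*4 = -12 - 16 = -28
e23 coeff = 1*(-3) - 4*(-2) = -3 - (-8) = 5
uv = 2 - 12*e12 - 28*e13 + 5*e23


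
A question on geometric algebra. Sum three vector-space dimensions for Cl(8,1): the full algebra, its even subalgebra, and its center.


n = 8 + 1 = 9
Total dim = 2^9 = 512
Even subalgebra dim = 2^8 = 256
n is odd, so center dim = 2
Sum = 512 + 256 + 2 = 770


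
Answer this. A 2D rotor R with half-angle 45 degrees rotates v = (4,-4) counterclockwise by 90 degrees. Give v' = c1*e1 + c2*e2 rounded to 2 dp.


Rotor R = cos(45deg) - sin(45deg)*e12
Rotation angle theta = 2 * 45 = 90 degrees
v' = R*v*~R rotates v by theta.
cos(90deg) = 0.0000, sin(90deg) = 1.0000
v'_1 = 4*cos(90deg) - (-4)*sin(90deg)
= 4*0.0000 - (-4)*1.0000
= 4.00
v'_2 = 4*sin(90deg) + (-4)*cos(90deg)
= 4*1.0000 + (-4)*0.0000
= 4.00
v' = 4.00*e1 + 4.00*e2


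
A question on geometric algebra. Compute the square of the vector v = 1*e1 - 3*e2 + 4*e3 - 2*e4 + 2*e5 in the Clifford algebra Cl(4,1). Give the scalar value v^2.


v^2 = sum of c_i^2 * e_i^2
Positive signature terms (e_i^2 = +1): 1^2 + (-3)^2 + 4^2 + (-2)^2 = 30
Negative signature terms (e_j^2 = -1): 2^2 = 4
v^2 = 30 - 4 = 26


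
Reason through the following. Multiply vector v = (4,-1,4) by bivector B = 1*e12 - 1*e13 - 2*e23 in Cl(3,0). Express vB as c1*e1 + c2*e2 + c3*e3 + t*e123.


vB has grade-1 (vector) and grade-3 (trivector) parts: vB = (v _| B) + (v ^ B).
Vector part <vB>_1:
  e1: -v2*b12 - v3*b13 = -(-1)*(1) - (4)*(-1) = 5
  e2: v1*b12 - v3*b23 = (4)*(1) - (4)*(-2) = 12
  e3: v1*b13 + v2*b23 = (4)*(-1) + (-1)*(-2) = -2
Trivector part <vB>_3:
  e123: v1*b23 - v2*b13 + v3*b12 = (4)*(-2) - (-1)*(-1) + (4)*(1) = -5
vB = 5*e1 + 12*e2 - 2*e3 - 5*e123


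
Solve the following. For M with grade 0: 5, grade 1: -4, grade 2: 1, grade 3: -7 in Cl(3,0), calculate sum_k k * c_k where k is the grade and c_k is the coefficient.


Grade-weighted sum = sum of grade_k * coefficient_k
0*5 = 0
1*(-4) = -4
2*1 = 2
3*(-7) = -21
Total = 0 + (-4) + 2 + (-21) = -23


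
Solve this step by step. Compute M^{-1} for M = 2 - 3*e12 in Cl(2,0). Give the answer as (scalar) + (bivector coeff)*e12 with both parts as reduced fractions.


M = 2 - 3*e12, where e12^2 = -1.
Since M commutes with its reverse ~M = a - b*e12, M * ~M = a^2 - b^2*e12^2 = a^2 + b^2.
So M^{-1} = ~M / (a^2 + b^2) = (a - b*e12)/(a^2 + b^2).
a^2 + b^2 = 4 + 9 = 13
Scalar part = 2/13 = 2/13
Bivector coeff = 3/13 = 3/13
M^{-1} = 2/13 + 3/13*e12


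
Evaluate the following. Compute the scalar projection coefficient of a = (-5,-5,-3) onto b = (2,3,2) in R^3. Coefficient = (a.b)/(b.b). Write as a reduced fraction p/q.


Projection coefficient = (a . b) / (b . b)
a . b = (-5)*2 + (-5)*3 + (-3)*2
= -10 + (-15) + (-6) = -31
b . b = 2^2 + 3^2 + 2^2
= 4 + 9 + 4 = 17
Coefficient = -31/17
In lowest terms: -31/17


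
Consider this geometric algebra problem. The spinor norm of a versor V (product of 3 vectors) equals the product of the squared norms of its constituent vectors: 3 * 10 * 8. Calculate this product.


Spinor norm N(V) = |v1|^2 * |v2|^2 * ... * |v3|^2
= 3 * 10 * 8
Running product: 3, 30, 240
N(V) = 240


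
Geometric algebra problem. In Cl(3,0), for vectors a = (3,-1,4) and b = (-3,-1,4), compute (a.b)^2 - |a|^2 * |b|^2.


a . b = 3*(-3) + (-1)*(-1) + 4*4
= -9 + 1 + 16 = 8
|a|^2 = 3^2 + (-1)^2 + 4^2 = 26
|b|^2 = (-3)^2 + (-1)^2 + 4^2 = 26
(a.b)^2 = 8^2 = 64
|a|^2 * |b|^2 = 26 * 26 = 676
Result = 64 - 676 = -612


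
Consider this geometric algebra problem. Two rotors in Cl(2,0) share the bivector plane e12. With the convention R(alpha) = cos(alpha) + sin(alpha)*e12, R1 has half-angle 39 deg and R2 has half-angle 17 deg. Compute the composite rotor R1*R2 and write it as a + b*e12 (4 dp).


Same-plane rotors commute and their half-angles add:
R1*R2 = cos(a1 + a2) + sin(a1 + a2)*e12.
a1 + a2 = 39 + 17 = 56 deg
cos(56 deg) = 0.5592
sin(56 deg) = 0.8290
R1*R2 = 0.5592 + 0.8290*e12


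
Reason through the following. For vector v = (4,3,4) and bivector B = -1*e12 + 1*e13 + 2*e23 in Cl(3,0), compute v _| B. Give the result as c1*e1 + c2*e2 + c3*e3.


Left contraction v _| B = <vB>_1 (grade-1 part of the geometric product vB).
Using e1_|e12 = e2, e2_|e12 = -e1, e1_|e13 = e3, e3_|e13 = -e1, e2_|e23 = e3, e3_|e23 = -e2:
e1 coeff: -v2*b12 - v3*b13 = -(3)*(-1) - (4)*(1) = -1
e2 coeff: v1*b12 - v3*b23 = (4)*(-1) - (4)*(2) = -12
e3 coeff: v1*b13 + v2*b23 = (4)*(1) + (3)*(2) = 10
v _| B = -1*e1 - 12*e2 + 10*e3


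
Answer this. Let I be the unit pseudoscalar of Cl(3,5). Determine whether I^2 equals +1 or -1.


The pseudoscalar I = e1...e_n (product of all n generators) of Cl(p,q) satisfies I^2 = (-1)^(q + n(n-1)/2).
p = 3, q = 5, n = p + q = 8
n(n-1)/2 = 8 * 7 / 2 = 28
Exponent = q + n(n-1)/2 = 5 + 28 = 33
I^2 = (-1)^33 = -1


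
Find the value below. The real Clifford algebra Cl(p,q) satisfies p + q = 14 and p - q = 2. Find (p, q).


We need p + q = 14 and p - q = 2.
Adding: 2p = 14 + 2 = 16, so p = 8.
Then q = 14 - 8 = 6.
(p, q) = (8, 6)


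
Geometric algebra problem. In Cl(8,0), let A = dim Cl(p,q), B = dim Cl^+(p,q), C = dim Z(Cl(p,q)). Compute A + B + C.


n = 8 + 0 = 8
Total dim = 2^8 = 256
Even subalgebra dim = 2^7 = 128
n is even, so center dim = 1
Sum = 256 + 128 + 1 = 385


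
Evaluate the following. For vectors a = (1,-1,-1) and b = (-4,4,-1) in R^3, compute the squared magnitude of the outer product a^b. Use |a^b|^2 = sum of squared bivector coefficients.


a wedge b = (a1*b2 - a2*b1)*e12 + (a1*b3 - a3*b1)*e13 + (a2*b3 - a3*b2)*e23
e12 coeff: 1*4 - (-1)*(-4) = 4 - 4 = 0
e13 coeff: 1*(-1) - (-1)*(-4) = -1 - 4 = -5
e23 coeff: (-1)*(-1) - (-1)*4 = 1 - (-4) = 5
|a wedge b|^2 = 0^2 + (-5)^2 + 5^2
= 0 + 25 + 25
= 50


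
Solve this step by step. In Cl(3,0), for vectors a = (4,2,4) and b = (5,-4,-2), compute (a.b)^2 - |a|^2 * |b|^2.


a . b = 4*5 + 2*(-4) + 4*(-2)
= 20 + (-8) + (-8) = 4
|a|^2 = 4^2 + 2^2 + 4^2 = 36
|b|^2 = 5^2 + (-4)^2 + (-2)^2 = 45
(a.b)^2 = 4^2 = 16
|a|^2 * |b|^2 = 36 * 45 = 1620
Result = 16 - 1620 = -1604


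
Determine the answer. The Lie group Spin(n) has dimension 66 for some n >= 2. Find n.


dim Spin(n) = dim so(n) = n(n-1)/2.
Solve n(n-1)/2 = 66, i.e. n^2 - n - 132 = 0.
Discriminant = 1 + 8*66 = 529
n = (1 + sqrt(529))/2 = (1 + 23)/2 = 12


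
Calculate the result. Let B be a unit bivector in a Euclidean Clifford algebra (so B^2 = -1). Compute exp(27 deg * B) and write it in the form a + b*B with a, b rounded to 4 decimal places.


For a unit bivector B with B^2 = -1, the exponential series gives
e^(theta*B) = cos(theta) + sin(theta)*B (the GA analogue of Euler's formula).
theta = 27 degrees = 0.471239 rad
cos(27 deg) = 0.8910
sin(27 deg) = 0.4540
exp(theta*B) = 0.8910 + 0.4540*B


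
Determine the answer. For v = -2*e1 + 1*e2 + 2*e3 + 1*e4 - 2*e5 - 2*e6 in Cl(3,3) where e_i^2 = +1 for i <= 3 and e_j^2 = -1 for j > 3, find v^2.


v^2 = sum of c_i^2 * e_i^2
Positive signature terms (e_i^2 = +1): (-2)^2 + 1^2 + 2^2 = 9
Negative signature terms (e_j^2 = -1): 1^2 + (-2)^2 + (-2)^2 = 9
v^2 = 9 - 9 = 0


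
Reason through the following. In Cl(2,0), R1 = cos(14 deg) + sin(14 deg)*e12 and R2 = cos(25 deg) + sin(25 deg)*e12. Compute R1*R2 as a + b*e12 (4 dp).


Same-plane rotors commute and their half-angles add:
R1*R2 = cos(a1 + a2) + sin(a1 + a2)*e12.
a1 + a2 = 14 + 25 = 39 deg
cos(39 deg) = 0.7771
sin(39 deg) = 0.6293
R1*R2 = 0.7771 + 0.6293*e12


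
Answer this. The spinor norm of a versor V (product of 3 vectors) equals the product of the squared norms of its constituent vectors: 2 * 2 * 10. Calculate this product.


Spinor norm N(V) = |v1|^2 * |v2|^2 * ... * |v3|^2
= 2 * 2 * 10
Running product: 2, 4, 40
N(V) = 40


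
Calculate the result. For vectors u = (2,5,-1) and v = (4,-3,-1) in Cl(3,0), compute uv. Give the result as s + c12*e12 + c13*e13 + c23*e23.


In Cl(3,0): e_i^2 = 1, e_ie_j = -e_je_i for i != j.
Scalar part = u . v = 2*4 + 5*(-3) + (-1)*(-1)
= 8 + (-15) + 1 = -6
e12 coeff = 2*(-3) - 5*4 = -6 - 20 = -26
e13 coeff = 2*(-1) - (-1)*4 = -2 - (-4) = 2
e23 coeff = 5*(-1) - (-1)*(-3) = -5 - 3 = -8
uv = -6 - 26*e12 + 2*e13 - 8*e23


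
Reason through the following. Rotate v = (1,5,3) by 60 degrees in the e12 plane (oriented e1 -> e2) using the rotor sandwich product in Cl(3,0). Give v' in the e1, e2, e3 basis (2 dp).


Rotor R = cos(30deg) - sin(30deg)*e12
Rotation angle theta = 2 * 30 = 60 degrees in the e12 plane (e1 -> e2).
The component perpendicular to the plane (e3) is invariant: v'_3 = v3 = 3.00
cos(60deg) = 0.5000, sin(60deg) = 0.8660
v'_1 = v1*cos(theta) - v2*sin(theta) = 1*0.5000 - 5*0.8660 = -3.83
v'_2 = v1*sin(theta) + v2*cos(theta) = 1*0.8660 + 5*0.5000 = 3.37
v' = -3.83*e1 + 3.37*e2 + 3.00*e3


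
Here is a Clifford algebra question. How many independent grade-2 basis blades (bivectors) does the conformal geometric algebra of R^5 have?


The conformal model of R^5 uses Cl(6,1) with m = 5 + 2 = 7 generators.
Number of grade-2 blades = C(m, 2) = C(7, 2)
= 7*6/2 = 21


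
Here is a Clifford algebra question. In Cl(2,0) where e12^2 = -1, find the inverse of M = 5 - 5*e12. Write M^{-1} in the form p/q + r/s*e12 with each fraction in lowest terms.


M = 5 - 5*e12, where e12^2 = -1.
Since M commutes with its reverse ~M = a - b*e12, M * ~M = a^2 - b^2*e12^2 = a^2 + b^2.
So M^{-1} = ~M / (a^2 + b^2) = (a - b*e12)/(a^2 + b^2).
a^2 + b^2 = 25 + 25 = 50
Scalar part = 5/50 = 1/10
Bivector coeff = 5/50 = 1/10
M^{-1} = 1/10 + 1/10*e12


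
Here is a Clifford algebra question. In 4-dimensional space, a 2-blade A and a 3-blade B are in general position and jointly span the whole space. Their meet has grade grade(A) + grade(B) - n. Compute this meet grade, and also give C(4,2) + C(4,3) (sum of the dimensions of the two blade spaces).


Meet grade = grade(A) + grade(B) - n
= 2 + 3 - 4 = 1
C(4,2) = 6
C(4,3) = 4
dim_A + dim_B = 6 + 4 = 10


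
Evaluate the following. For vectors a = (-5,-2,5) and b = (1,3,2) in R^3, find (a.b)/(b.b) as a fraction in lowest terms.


Projection coefficient = (a . b) / (b . b)
a . b = (-5)*1 + (-2)*3 + 5*2
= -5 + (-6) + 10 = -1
b . b = 1^2 + 3^2 + 2^2
= 1 + 9 + 4 = 14
Coefficient = -1/14
In lowest terms: -1/14


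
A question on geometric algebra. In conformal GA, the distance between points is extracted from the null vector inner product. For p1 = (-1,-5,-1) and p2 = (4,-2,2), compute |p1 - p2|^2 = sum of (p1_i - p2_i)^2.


p1 - p2 = (-5, -3, -3)
|p1 - p2|^2 = (-5)^2 + (-3)^2 + (-3)^2
= 25 + 9 + 9
= 43


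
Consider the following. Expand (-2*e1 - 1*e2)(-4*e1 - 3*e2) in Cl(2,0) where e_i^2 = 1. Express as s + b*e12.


Expand: (-2*e1 - 1*e2)(-4*e1 - 3*e2)
= (-2)*(-4)*e1e1 + (-2)*(-3)*e1e2 + (-1)*(-4)*e2e1 + (-1)*(-3)*e2e2
Using e1^2 = e2^2 = 1, e2e1 = -e1e2:
Scalar part s = (-2)*(-4) + (-1)*(-3) = 8 + 3 = 11
Bivector part b = (-2)*(-3) - (-1)*(-4) = 6 - 4 = 2
uv = 11 + 2*e12


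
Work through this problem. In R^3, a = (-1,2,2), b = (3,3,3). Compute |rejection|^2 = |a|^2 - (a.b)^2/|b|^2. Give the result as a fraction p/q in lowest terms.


|a|^2 = (-1)^2 + 2^2 + 2^2 = 9
|b|^2 = 3^2 + 3^2 + 3^2 = 27
a . b = (-1)*3 + 2*3 + 2*3 = 9
(a.b)^2 = 9^2 = 81
|rej|^2 = 9 - 81/27
= (243 - 81)/27
= 162/27
In lowest terms: 6/1


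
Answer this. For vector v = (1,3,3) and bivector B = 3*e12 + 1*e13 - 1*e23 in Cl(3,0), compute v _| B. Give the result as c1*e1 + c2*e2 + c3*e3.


Left contraction v _| B = <vB>_1 (grade-1 part of the geometric product vB).
Using e1_|e12 = e2, e2_|e12 = -e1, e1_|e13 = e3, e3_|e13 = -e1, e2_|e23 = e3, e3_|e23 = -e2:
e1 coeff: -v2*b12 - v3*b13 = -(3)*(3) - (3)*(1) = -12
e2 coeff: v1*b12 - v3*b23 = (1)*(3) - (3)*(-1) = 6
e3 coeff: v1*b13 + v2*b23 = (1)*(1) + (3)*(-1) = -2
v _| B = -12*e1 + 6*e2 - 2*e3


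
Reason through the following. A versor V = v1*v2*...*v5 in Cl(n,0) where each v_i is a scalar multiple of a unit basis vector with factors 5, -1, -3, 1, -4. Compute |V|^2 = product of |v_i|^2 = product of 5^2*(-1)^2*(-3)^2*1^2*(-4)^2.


Each vector v_i has |v_i|^2 = s_i^2
Squared scales: 5^2 = 25, (-1)^2 = 1, (-3)^2 = 9, 1^2 = 1, (-4)^2 = 16
|V|^2 = 25 * 1 * 9 * 1 * 16
= 3600


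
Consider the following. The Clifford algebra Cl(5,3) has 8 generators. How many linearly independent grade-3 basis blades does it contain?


Number of grade-k basis blades in Cl(p,q) with n = p + q is C(n, k).
n = 5 + 3 = 8
C(8, 3) = 8! / (3! * 5!)
= 40320 / (6 * 120)
= 56


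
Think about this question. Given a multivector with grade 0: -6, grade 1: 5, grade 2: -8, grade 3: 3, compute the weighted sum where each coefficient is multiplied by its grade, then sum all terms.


Grade-weighted sum = sum of grade_k * coefficient_k
0*(-6) = 0
1*5 = 5
2*(-8) = -16
3*3 = 9
Total = 0 + 5 + (-16) + 9 = -2


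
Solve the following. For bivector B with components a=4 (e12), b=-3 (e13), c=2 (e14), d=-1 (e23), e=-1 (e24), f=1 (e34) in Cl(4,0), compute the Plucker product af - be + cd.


Plucker relation: af - be + cd
a*f = 4*1 = 4
b*e = (-3)*(-1) = 3
c*d = 2*(-1) = -2
af - be + cd = 4 - 3 + (-2)
= -1
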